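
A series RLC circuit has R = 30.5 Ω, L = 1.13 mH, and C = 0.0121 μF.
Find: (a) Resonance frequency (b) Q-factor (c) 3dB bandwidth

Step 1 — Resonance: ω₀ = 1/√(LC) = 1/√(0.00113·1.21e-08) = 2.704e+05 rad/s.
Step 2 — f₀ = ω₀/(2π) = 4.304e+04 Hz.
Step 3 — Series Q: Q = ω₀L/R = 2.704e+05·0.00113/30.5 = 10.02.
Step 4 — Bandwidth: Δω = ω₀/Q = 2.699e+04 rad/s; BW = Δω/(2π) = 4296 Hz.

(a) f₀ = 4.304e+04 Hz  (b) Q = 10.02  (c) BW = 4296 Hz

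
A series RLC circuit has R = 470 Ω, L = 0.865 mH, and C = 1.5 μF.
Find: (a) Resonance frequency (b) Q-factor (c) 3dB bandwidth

Step 1 — Resonance: ω₀ = 1/√(LC) = 1/√(0.000865·1.5e-06) = 2.776e+04 rad/s.
Step 2 — f₀ = ω₀/(2π) = 4418 Hz.
Step 3 — Series Q: Q = ω₀L/R = 2.776e+04·0.000865/470 = 0.05109.
Step 4 — Bandwidth: Δω = ω₀/Q = 5.434e+05 rad/s; BW = Δω/(2π) = 8.648e+04 Hz.

(a) f₀ = 4418 Hz  (b) Q = 0.05109  (c) BW = 8.648e+04 Hz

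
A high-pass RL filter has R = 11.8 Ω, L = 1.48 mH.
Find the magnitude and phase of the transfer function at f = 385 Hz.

Step 1 — Angular frequency: ω = 2π·385 = 2419 rad/s.
Step 2 — Transfer function: H(jω) = jωL/(R + jωL).
Step 3 — Numerator jωL = j·3.58; denominator R + jωL = 11.8 + j3.58.
Step 4 — H = 0.08429 + j0.2778.
Step 5 — Magnitude: |H| = 0.2903 (-10.7 dB); phase: φ = 73.1°.

|H| = 0.2903 (-10.7 dB), φ = 73.1°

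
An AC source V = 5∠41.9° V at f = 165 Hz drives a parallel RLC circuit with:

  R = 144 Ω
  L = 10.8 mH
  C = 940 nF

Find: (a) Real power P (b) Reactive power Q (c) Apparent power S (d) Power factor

Step 1 — Angular frequency: ω = 2π·f = 2π·165 = 1037 rad/s.
Step 2 — Component impedances:
  R: Z = R = 144 Ω
  L: Z = jωL = j·1037·0.0108 = 0 + j11.2 Ω
  C: Z = 1/(jωC) = -j/(ω·C) = 0 - j1026 Ω
Step 3 — Parallel combination: 1/Z_total = 1/R + 1/L + 1/C; Z_total = 0.8844 + j11.25 Ω = 11.29∠85.5° Ω.
Step 4 — Source phasor: V = 5∠41.9° V = 3.722 + j3.339 V.
Step 5 — Current: I = V / Z = 0.3208 - j0.3056 A = 0.4431∠-43.6° A.
Step 6 — Complex power: S = V·I* = 0.1736 + j2.208 VA.
Step 7 — Real power: P = Re(S) = 0.1736 W.
Step 8 — Reactive power: Q = Im(S) = 2.208 VAR.
Step 9 — Apparent power: |S| = 2.215 VA.
Step 10 — Power factor: PF = P/|S| = 0.07837 (lagging).

(a) P = 0.1736 W  (b) Q = 2.208 VAR  (c) S = 2.215 VA  (d) PF = 0.07837 (lagging)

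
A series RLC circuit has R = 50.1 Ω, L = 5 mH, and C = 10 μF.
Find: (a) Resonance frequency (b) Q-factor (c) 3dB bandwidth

Step 1 — Resonance: ω₀ = 1/√(LC) = 1/√(0.005·1e-05) = 4472 rad/s.
Step 2 — f₀ = ω₀/(2π) = 711.8 Hz.
Step 3 — Series Q: Q = ω₀L/R = 4472·0.005/50.1 = 0.4463.
Step 4 — Bandwidth: Δω = ω₀/Q = 1.002e+04 rad/s; BW = Δω/(2π) = 1595 Hz.

(a) f₀ = 711.8 Hz  (b) Q = 0.4463  (c) BW = 1595 Hz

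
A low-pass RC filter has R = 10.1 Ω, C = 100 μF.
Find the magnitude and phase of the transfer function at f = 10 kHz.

Step 1 — Angular frequency: ω = 2π·1e+04 = 6.283e+04 rad/s.
Step 2 — Transfer function: H(jω) = 1/(1 + jωRC).
Step 3 — Denominator: 1 + jωRC = 1 + j·6.283e+04·10.1·0.0001 = 1 + j63.46.
Step 4 — H = 0.0002483 - j0.01575.
Step 5 — Magnitude: |H| = 0.01576 (-36.1 dB); phase: φ = -89.1°.

|H| = 0.01576 (-36.1 dB), φ = -89.1°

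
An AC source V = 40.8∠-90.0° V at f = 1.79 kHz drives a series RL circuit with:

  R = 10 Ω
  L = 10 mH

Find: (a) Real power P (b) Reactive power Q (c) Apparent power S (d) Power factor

Step 1 — Angular frequency: ω = 2π·f = 2π·1790 = 1.125e+04 rad/s.
Step 2 — Component impedances:
  R: Z = R = 10 Ω
  L: Z = jωL = j·1.125e+04·0.01 = 0 + j112.5 Ω
Step 3 — Series combination: Z_total = R + L = 10 + j112.5 Ω = 112.9∠84.9° Ω.
Step 4 — Source phasor: V = 40.8∠-90.0° V = 0 - j40.8 V.
Step 5 — Current: I = V / Z = -0.3599 - j0.032 A = 0.3613∠-174.9° A.
Step 6 — Complex power: S = V·I* = 1.306 + j14.68 VA.
Step 7 — Real power: P = Re(S) = 1.306 W.
Step 8 — Reactive power: Q = Im(S) = 14.68 VAR.
Step 9 — Apparent power: |S| = 14.74 VA.
Step 10 — Power factor: PF = P/|S| = 0.08856 (lagging).

(a) P = 1.306 W  (b) Q = 14.68 VAR  (c) S = 14.74 VA  (d) PF = 0.08856 (lagging)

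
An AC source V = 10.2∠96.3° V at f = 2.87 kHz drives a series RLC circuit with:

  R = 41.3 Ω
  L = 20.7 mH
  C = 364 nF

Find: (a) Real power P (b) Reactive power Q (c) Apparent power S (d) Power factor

Step 1 — Angular frequency: ω = 2π·f = 2π·2870 = 1.803e+04 rad/s.
Step 2 — Component impedances:
  R: Z = R = 41.3 Ω
  L: Z = jωL = j·1.803e+04·0.0207 = 0 + j373.3 Ω
  C: Z = 1/(jωC) = -j/(ω·C) = 0 - j152.3 Ω
Step 3 — Series combination: Z_total = R + L + C = 41.3 + j220.9 Ω = 224.8∠79.4° Ω.
Step 4 — Source phasor: V = 10.2∠96.3° V = -1.119 + j10.14 V.
Step 5 — Current: I = V / Z = 0.04343 + j0.01318 A = 0.04538∠16.9° A.
Step 6 — Complex power: S = V·I* = 0.08506 + j0.455 VA.
Step 7 — Real power: P = Re(S) = 0.08506 W.
Step 8 — Reactive power: Q = Im(S) = 0.455 VAR.
Step 9 — Apparent power: |S| = 0.4629 VA.
Step 10 — Power factor: PF = P/|S| = 0.1838 (lagging).

(a) P = 0.08506 W  (b) Q = 0.455 VAR  (c) S = 0.4629 VA  (d) PF = 0.1838 (lagging)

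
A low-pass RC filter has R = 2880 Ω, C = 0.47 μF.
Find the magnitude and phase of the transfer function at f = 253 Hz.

Step 1 — Angular frequency: ω = 2π·253 = 1590 rad/s.
Step 2 — Transfer function: H(jω) = 1/(1 + jωRC).
Step 3 — Denominator: 1 + jωRC = 1 + j·1590·2880·4.7e-07 = 1 + j2.152.
Step 4 — H = 0.1776 - j0.3822.
Step 5 — Magnitude: |H| = 0.4214 (-7.5 dB); phase: φ = -65.1°.

|H| = 0.4214 (-7.5 dB), φ = -65.1°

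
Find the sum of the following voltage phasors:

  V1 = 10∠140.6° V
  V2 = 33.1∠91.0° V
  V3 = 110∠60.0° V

Step 1 — Convert each phasor to rectangular form:
  V1 = 10·(cos(140.6°) + j·sin(140.6°)) = -7.727 + j6.347 V
  V2 = 33.1·(cos(91.0°) + j·sin(91.0°)) = -0.5777 + j33.09 V
  V3 = 110·(cos(60.0°) + j·sin(60.0°)) = 55 + j95.26 V
Step 2 — Sum components: V_total = 46.69 + j134.7 V.
Step 3 — Convert to polar: |V_total| = 142.6 V, ∠V_total = 70.9°.

V_total = 142.6∠70.9° V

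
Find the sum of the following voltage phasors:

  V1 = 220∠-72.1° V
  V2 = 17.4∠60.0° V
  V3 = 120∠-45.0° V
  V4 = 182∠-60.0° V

Step 1 — Convert each phasor to rectangular form:
  V1 = 220·(cos(-72.1°) + j·sin(-72.1°)) = 67.62 - j209.4 V
  V2 = 17.4·(cos(60.0°) + j·sin(60.0°)) = 8.7 + j15.07 V
  V3 = 120·(cos(-45.0°) + j·sin(-45.0°)) = 84.85 - j84.85 V
  V4 = 182·(cos(-60.0°) + j·sin(-60.0°)) = 91 - j157.6 V
Step 2 — Sum components: V_total = 252.2 - j436.8 V.
Step 3 — Convert to polar: |V_total| = 504.3 V, ∠V_total = -60.0°.

V_total = 504.3∠-60.0° V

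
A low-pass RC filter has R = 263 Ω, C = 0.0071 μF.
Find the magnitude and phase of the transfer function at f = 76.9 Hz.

Step 1 — Angular frequency: ω = 2π·76.9 = 483.2 rad/s.
Step 2 — Transfer function: H(jω) = 1/(1 + jωRC).
Step 3 — Denominator: 1 + jωRC = 1 + j·483.2·263·7.1e-09 = 1 + j0.0009022.
Step 4 — H = 1 - j0.0009022.
Step 5 — Magnitude: |H| = 1 (-0.0 dB); phase: φ = -0.1°.

|H| = 1 (-0.0 dB), φ = -0.1°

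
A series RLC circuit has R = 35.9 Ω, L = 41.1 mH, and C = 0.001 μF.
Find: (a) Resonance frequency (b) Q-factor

Step 1 — Resonance condition Im(Z)=0 gives ω₀ = 1/√(LC).
Step 2 — ω₀ = 1/√(0.0411·1e-09) = 1.56e+05 rad/s.
Step 3 — f₀ = ω₀/(2π) = 2.483e+04 Hz.
Step 4 — Series Q: Q = ω₀L/R = 1.56e+05·0.0411/35.9 = 178.6.

(a) f₀ = 2.483e+04 Hz  (b) Q = 178.6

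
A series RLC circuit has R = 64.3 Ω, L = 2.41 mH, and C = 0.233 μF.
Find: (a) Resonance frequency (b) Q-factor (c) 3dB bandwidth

Step 1 — Resonance condition Im(Z)=0 gives ω₀ = 1/√(LC).
Step 2 — ω₀ = 1/√(0.00241·2.33e-07) = 4.22e+04 rad/s.
Step 3 — f₀ = ω₀/(2π) = 6716 Hz.
Step 4 — Series Q: Q = ω₀L/R = 4.22e+04·0.00241/64.3 = 1.582.
Step 5 — 3dB bandwidth: Δω = ω₀/Q = 2.668e+04 rad/s; BW = Δω/(2π) = 4246 Hz.

(a) f₀ = 6716 Hz  (b) Q = 1.582  (c) BW = 4246 Hz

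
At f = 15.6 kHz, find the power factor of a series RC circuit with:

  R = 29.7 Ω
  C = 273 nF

Step 1 — Angular frequency: ω = 2π·f = 2π·1.56e+04 = 9.802e+04 rad/s.
Step 2 — Component impedances:
  R: Z = R = 29.7 Ω
  C: Z = 1/(jωC) = -j/(ω·C) = 0 - j37.37 Ω
Step 3 — Series combination: Z_total = R + C = 29.7 - j37.37 Ω = 47.74∠-51.5° Ω.
Step 4 — Power factor: PF = cos(φ) = Re(Z)/|Z| = 29.7/47.735 = 0.6222.
Step 5 — Type: Im(Z) = -37.37 ⇒ leading (phase φ = -51.5°).

PF = 0.6222 (leading, φ = -51.5°)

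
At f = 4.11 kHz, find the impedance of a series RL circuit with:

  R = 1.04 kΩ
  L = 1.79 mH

Step 1 — Angular frequency: ω = 2π·f = 2π·4110 = 2.582e+04 rad/s.
Step 2 — Component impedances:
  R: Z = R = 1040 Ω
  L: Z = jωL = j·2.582e+04·0.00179 = 0 + j46.22 Ω
Step 3 — Series combination: Z_total = R + L = 1040 + j46.22 Ω = 1041∠2.5° Ω.

Z = 1040 + j46.22 Ω = 1041∠2.5° Ω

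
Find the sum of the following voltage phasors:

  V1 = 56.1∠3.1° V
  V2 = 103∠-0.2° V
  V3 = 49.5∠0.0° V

Step 1 — Convert each phasor to rectangular form:
  V1 = 56.1·(cos(3.1°) + j·sin(3.1°)) = 56.02 + j3.034 V
  V2 = 103·(cos(-0.2°) + j·sin(-0.2°)) = 103 - j0.3595 V
  V3 = 49.5·(cos(0.0°) + j·sin(0.0°)) = 49.5 V
Step 2 — Sum components: V_total = 208.5 + j2.674 V.
Step 3 — Convert to polar: |V_total| = 208.5 V, ∠V_total = 0.7°.

V_total = 208.5∠0.7° V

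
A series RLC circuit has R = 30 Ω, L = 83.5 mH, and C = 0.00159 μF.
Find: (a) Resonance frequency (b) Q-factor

Step 1 — Resonance condition Im(Z)=0 gives ω₀ = 1/√(LC).
Step 2 — ω₀ = 1/√(0.0835·1.59e-09) = 8.679e+04 rad/s.
Step 3 — f₀ = ω₀/(2π) = 1.381e+04 Hz.
Step 4 — Series Q: Q = ω₀L/R = 8.679e+04·0.0835/30 = 241.6.

(a) f₀ = 1.381e+04 Hz  (b) Q = 241.6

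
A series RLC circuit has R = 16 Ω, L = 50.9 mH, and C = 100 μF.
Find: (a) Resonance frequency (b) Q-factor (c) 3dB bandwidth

Step 1 — Resonance: ω₀ = 1/√(LC) = 1/√(0.0509·0.0001) = 443.2 rad/s.
Step 2 — f₀ = ω₀/(2π) = 70.54 Hz.
Step 3 — Series Q: Q = ω₀L/R = 443.2·0.0509/16 = 1.41.
Step 4 — Bandwidth: Δω = ω₀/Q = 314.3 rad/s; BW = Δω/(2π) = 50.03 Hz.

(a) f₀ = 70.54 Hz  (b) Q = 1.41  (c) BW = 50.03 Hz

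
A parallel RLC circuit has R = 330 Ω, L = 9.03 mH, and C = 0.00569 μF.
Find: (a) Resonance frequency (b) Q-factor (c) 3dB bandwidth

Step 1 — Resonance: ω₀ = 1/√(LC) = 1/√(0.00903·5.69e-09) = 1.395e+05 rad/s.
Step 2 — f₀ = ω₀/(2π) = 2.22e+04 Hz.
Step 3 — Parallel Q: Q = R/(ω₀L) = 330/(1.395e+05·0.00903) = 0.262.
Step 4 — Bandwidth: Δω = ω₀/Q = 5.326e+05 rad/s; BW = Δω/(2π) = 8.476e+04 Hz.

(a) f₀ = 2.22e+04 Hz  (b) Q = 0.262  (c) BW = 8.476e+04 Hz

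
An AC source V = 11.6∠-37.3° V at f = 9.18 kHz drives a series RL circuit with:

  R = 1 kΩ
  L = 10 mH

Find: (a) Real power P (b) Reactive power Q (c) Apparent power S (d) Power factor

Step 1 — Angular frequency: ω = 2π·f = 2π·9180 = 5.768e+04 rad/s.
Step 2 — Component impedances:
  R: Z = R = 1000 Ω
  L: Z = jωL = j·5.768e+04·0.01 = 0 + j576.8 Ω
Step 3 — Series combination: Z_total = R + L = 1000 + j576.8 Ω = 1154∠30.0° Ω.
Step 4 — Source phasor: V = 11.6∠-37.3° V = 9.227 - j7.029 V.
Step 5 — Current: I = V / Z = 0.003882 - j0.009268 A = 0.01005∠-67.3° A.
Step 6 — Complex power: S = V·I* = 0.101 + j0.05824 VA.
Step 7 — Real power: P = Re(S) = 0.101 W.
Step 8 — Reactive power: Q = Im(S) = 0.05824 VAR.
Step 9 — Apparent power: |S| = 0.1166 VA.
Step 10 — Power factor: PF = P/|S| = 0.8662 (lagging).

(a) P = 0.101 W  (b) Q = 0.05824 VAR  (c) S = 0.1166 VA  (d) PF = 0.8662 (lagging)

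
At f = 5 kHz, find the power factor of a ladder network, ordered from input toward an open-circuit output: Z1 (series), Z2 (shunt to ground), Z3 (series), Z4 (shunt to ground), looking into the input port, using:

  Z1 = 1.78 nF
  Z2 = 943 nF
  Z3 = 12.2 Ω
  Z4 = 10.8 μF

Step 1 — Angular frequency: ω = 2π·f = 2π·5000 = 3.142e+04 rad/s.
Step 2 — Component impedances:
  Z1: Z = 1/(jωC) = -j/(ω·C) = 0 - j1.788e+04 Ω
  Z2: Z = 1/(jωC) = -j/(ω·C) = 0 - j33.76 Ω
  Z3: Z = R = 12.2 Ω
  Z4: Z = 1/(jωC) = -j/(ω·C) = 0 - j2.947 Ω
Step 3 — Ladder network (open output): work backward from the far end, alternating series and parallel combinations. Z_in = 9.293 - j1.789e+04 Ω = 1.789e+04∠-90.0° Ω.
Step 4 — Power factor: PF = cos(φ) = Re(Z)/|Z| = 9.293/1.789e+04 = 0.0005195.
Step 5 — Type: Im(Z) = -1.789e+04 ⇒ leading (phase φ = -90.0°).

PF = 0.0005195 (leading, φ = -90.0°)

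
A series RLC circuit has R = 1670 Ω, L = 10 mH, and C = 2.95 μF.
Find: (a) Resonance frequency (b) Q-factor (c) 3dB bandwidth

Step 1 — Resonance: ω₀ = 1/√(LC) = 1/√(0.01·2.95e-06) = 5822 rad/s.
Step 2 — f₀ = ω₀/(2π) = 926.6 Hz.
Step 3 — Series Q: Q = ω₀L/R = 5822·0.01/1670 = 0.03486.
Step 4 — Bandwidth: Δω = ω₀/Q = 1.67e+05 rad/s; BW = Δω/(2π) = 2.658e+04 Hz.

(a) f₀ = 926.6 Hz  (b) Q = 0.03486  (c) BW = 2.658e+04 Hz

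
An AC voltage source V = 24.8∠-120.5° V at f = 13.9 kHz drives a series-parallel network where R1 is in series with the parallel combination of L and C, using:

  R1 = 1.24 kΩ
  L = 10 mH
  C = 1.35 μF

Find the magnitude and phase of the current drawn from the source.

Step 1 — Angular frequency: ω = 2π·f = 2π·1.39e+04 = 8.734e+04 rad/s.
Step 2 — Component impedances:
  R1: Z = R = 1240 Ω
  L: Z = jωL = j·8.734e+04·0.01 = 0 + j873.4 Ω
  C: Z = 1/(jωC) = -j/(ω·C) = 0 - j8.481 Ω
Step 3 — Parallel branch: L || C = 1/(1/L + 1/C) = 0 - j8.565 Ω.
Step 4 — Series with R1: Z_total = R1 + (L || C) = 1240 - j8.565 Ω = 1240∠-0.4° Ω.
Step 5 — Source phasor: V = 24.8∠-120.5° V = -12.59 - j21.37 V.
Step 6 — Ohm's law: I = V / Z_total = (-12.59 - j21.37) / (1240 - j8.565) = -0.01003 - j0.0173 A.
Step 7 — Convert to polar: |I| = 0.02 A, ∠I = -120.1°.

I = 0.02∠-120.1° A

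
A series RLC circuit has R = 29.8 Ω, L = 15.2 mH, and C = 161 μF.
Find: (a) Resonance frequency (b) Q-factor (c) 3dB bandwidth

Step 1 — Resonance condition Im(Z)=0 gives ω₀ = 1/√(LC).
Step 2 — ω₀ = 1/√(0.0152·0.000161) = 639.2 rad/s.
Step 3 — f₀ = ω₀/(2π) = 101.7 Hz.
Step 4 — Series Q: Q = ω₀L/R = 639.2·0.0152/29.8 = 0.3261.
Step 5 — 3dB bandwidth: Δω = ω₀/Q = 1961 rad/s; BW = Δω/(2π) = 312 Hz.

(a) f₀ = 101.7 Hz  (b) Q = 0.3261  (c) BW = 312 Hz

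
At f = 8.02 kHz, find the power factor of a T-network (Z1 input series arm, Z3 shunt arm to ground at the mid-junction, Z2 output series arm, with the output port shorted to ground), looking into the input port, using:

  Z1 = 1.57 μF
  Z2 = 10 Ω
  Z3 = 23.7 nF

Step 1 — Angular frequency: ω = 2π·f = 2π·8020 = 5.039e+04 rad/s.
Step 2 — Component impedances:
  Z1: Z = 1/(jωC) = -j/(ω·C) = 0 - j12.64 Ω
  Z2: Z = R = 10 Ω
  Z3: Z = 1/(jωC) = -j/(ω·C) = 0 - j837.3 Ω
Step 3 — With the output port shorted to ground, the output series arm Z2 runs from the junction to ground; the shunt arm Z3 also runs from the junction to ground. They appear in parallel: Z3 || Z2 = 9.999 - j0.1194 Ω.
Step 4 — Series with input arm Z1: Z_in = Z1 + (Z3 || Z2) = 9.999 - j12.76 Ω = 16.21∠-51.9° Ω.
Step 5 — Power factor: PF = cos(φ) = Re(Z)/|Z| = 9.999/16.21 = 0.6168.
Step 6 — Type: Im(Z) = -12.76 ⇒ leading (phase φ = -51.9°).

PF = 0.6168 (leading, φ = -51.9°)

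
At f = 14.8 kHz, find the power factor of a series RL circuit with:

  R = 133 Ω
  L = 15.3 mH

Step 1 — Angular frequency: ω = 2π·f = 2π·1.48e+04 = 9.299e+04 rad/s.
Step 2 — Component impedances:
  R: Z = R = 133 Ω
  L: Z = jωL = j·9.299e+04·0.0153 = 0 + j1423 Ω
Step 3 — Series combination: Z_total = R + L = 133 + j1423 Ω = 1429∠84.7° Ω.
Step 4 — Power factor: PF = cos(φ) = Re(Z)/|Z| = 133/1429 = 0.09307.
Step 5 — Type: Im(Z) = 1423 ⇒ lagging (phase φ = 84.7°).

PF = 0.09307 (lagging, φ = 84.7°)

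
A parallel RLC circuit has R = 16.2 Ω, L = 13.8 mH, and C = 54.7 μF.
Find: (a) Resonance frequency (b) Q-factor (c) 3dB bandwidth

Step 1 — Resonance: ω₀ = 1/√(LC) = 1/√(0.0138·5.47e-05) = 1151 rad/s.
Step 2 — f₀ = ω₀/(2π) = 183.2 Hz.
Step 3 — Parallel Q: Q = R/(ω₀L) = 16.2/(1151·0.0138) = 1.02.
Step 4 — Bandwidth: Δω = ω₀/Q = 1128 rad/s; BW = Δω/(2π) = 179.6 Hz.

(a) f₀ = 183.2 Hz  (b) Q = 1.02  (c) BW = 179.6 Hz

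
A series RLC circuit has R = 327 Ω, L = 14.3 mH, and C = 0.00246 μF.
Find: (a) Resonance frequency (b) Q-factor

Step 1 — Resonance condition Im(Z)=0 gives ω₀ = 1/√(LC).
Step 2 — ω₀ = 1/√(0.0143·2.46e-09) = 1.686e+05 rad/s.
Step 3 — f₀ = ω₀/(2π) = 2.683e+04 Hz.
Step 4 — Series Q: Q = ω₀L/R = 1.686e+05·0.0143/327 = 7.373.

(a) f₀ = 2.683e+04 Hz  (b) Q = 7.373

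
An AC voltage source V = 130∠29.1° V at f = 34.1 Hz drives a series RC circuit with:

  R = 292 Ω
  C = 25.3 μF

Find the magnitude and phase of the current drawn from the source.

Step 1 — Angular frequency: ω = 2π·f = 2π·34.1 = 214.3 rad/s.
Step 2 — Component impedances:
  R: Z = R = 292 Ω
  C: Z = 1/(jωC) = -j/(ω·C) = 0 - j184.5 Ω
Step 3 — Series combination: Z_total = R + C = 292 - j184.5 Ω = 345.4∠-32.3° Ω.
Step 4 — Source phasor: V = 130∠29.1° V = 113.6 + j63.22 V.
Step 5 — Ohm's law: I = V / Z_total = (113.6 + j63.22) / (292 - j184.5) = 0.1803 + j0.3304 A.
Step 6 — Convert to polar: |I| = 0.3764 A, ∠I = 61.4°.

I = 0.3764∠61.4° A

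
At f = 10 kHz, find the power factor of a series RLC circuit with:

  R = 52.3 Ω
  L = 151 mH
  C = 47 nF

Step 1 — Angular frequency: ω = 2π·f = 2π·1e+04 = 6.283e+04 rad/s.
Step 2 — Component impedances:
  R: Z = R = 52.3 Ω
  L: Z = jωL = j·6.283e+04·0.151 = 0 + j9488 Ω
  C: Z = 1/(jωC) = -j/(ω·C) = 0 - j338.6 Ω
Step 3 — Series combination: Z_total = R + L + C = 52.3 + j9149 Ω = 9149∠89.7° Ω.
Step 4 — Power factor: PF = cos(φ) = Re(Z)/|Z| = 52.3/9149 = 0.005716.
Step 5 — Type: Im(Z) = 9149 ⇒ lagging (phase φ = 89.7°).

PF = 0.005716 (lagging, φ = 89.7°)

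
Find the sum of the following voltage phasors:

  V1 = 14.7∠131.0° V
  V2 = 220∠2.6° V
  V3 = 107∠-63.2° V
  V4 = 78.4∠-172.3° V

Step 1 — Convert each phasor to rectangular form:
  V1 = 14.7·(cos(131.0°) + j·sin(131.0°)) = -9.644 + j11.09 V
  V2 = 220·(cos(2.6°) + j·sin(2.6°)) = 219.8 + j9.98 V
  V3 = 107·(cos(-63.2°) + j·sin(-63.2°)) = 48.24 - j95.51 V
  V4 = 78.4·(cos(-172.3°) + j·sin(-172.3°)) = -77.69 - j10.5 V
Step 2 — Sum components: V_total = 180.7 - j84.94 V.
Step 3 — Convert to polar: |V_total| = 199.6 V, ∠V_total = -25.2°.

V_total = 199.6∠-25.2° V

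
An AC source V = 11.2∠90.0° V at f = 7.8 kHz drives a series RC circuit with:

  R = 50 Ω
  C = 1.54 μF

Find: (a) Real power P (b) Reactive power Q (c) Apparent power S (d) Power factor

Step 1 — Angular frequency: ω = 2π·f = 2π·7800 = 4.901e+04 rad/s.
Step 2 — Component impedances:
  R: Z = R = 50 Ω
  C: Z = 1/(jωC) = -j/(ω·C) = 0 - j13.25 Ω
Step 3 — Series combination: Z_total = R + C = 50 - j13.25 Ω = 51.73∠-14.8° Ω.
Step 4 — Source phasor: V = 11.2∠90.0° V = 0 + j11.2 V.
Step 5 — Current: I = V / Z = -0.05546 + j0.2093 A = 0.2165∠104.8° A.
Step 6 — Complex power: S = V·I* = 2.344 - j0.6212 VA.
Step 7 — Real power: P = Re(S) = 2.344 W.
Step 8 — Reactive power: Q = Im(S) = -0.6212 VAR.
Step 9 — Apparent power: |S| = 2.425 VA.
Step 10 — Power factor: PF = P/|S| = 0.9666 (leading).

(a) P = 2.344 W  (b) Q = -0.6212 VAR  (c) S = 2.425 VA  (d) PF = 0.9666 (leading)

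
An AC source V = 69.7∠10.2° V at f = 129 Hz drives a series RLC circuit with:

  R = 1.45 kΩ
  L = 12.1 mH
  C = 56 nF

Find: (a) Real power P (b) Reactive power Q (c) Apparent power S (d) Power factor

Step 1 — Angular frequency: ω = 2π·f = 2π·129 = 810.5 rad/s.
Step 2 — Component impedances:
  R: Z = R = 1450 Ω
  L: Z = jωL = j·810.5·0.0121 = 0 + j9.807 Ω
  C: Z = 1/(jωC) = -j/(ω·C) = 0 - j2.203e+04 Ω
Step 3 — Series combination: Z_total = R + L + C = 1450 - j2.202e+04 Ω = 2.207e+04∠-86.2° Ω.
Step 4 — Source phasor: V = 69.7∠10.2° V = 68.6 + j12.34 V.
Step 5 — Current: I = V / Z = -0.0003538 + j0.003138 A = 0.003158∠96.4° A.
Step 6 — Complex power: S = V·I* = 0.01446 - j0.2197 VA.
Step 7 — Real power: P = Re(S) = 0.01446 W.
Step 8 — Reactive power: Q = Im(S) = -0.2197 VAR.
Step 9 — Apparent power: |S| = 0.2201 VA.
Step 10 — Power factor: PF = P/|S| = 0.0657 (leading).

(a) P = 0.01446 W  (b) Q = -0.2197 VAR  (c) S = 0.2201 VA  (d) PF = 0.0657 (leading)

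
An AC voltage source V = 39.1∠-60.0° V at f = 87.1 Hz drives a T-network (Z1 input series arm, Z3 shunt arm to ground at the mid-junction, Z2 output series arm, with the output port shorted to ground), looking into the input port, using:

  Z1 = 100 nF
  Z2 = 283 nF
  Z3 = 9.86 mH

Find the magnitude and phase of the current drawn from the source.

Step 1 — Angular frequency: ω = 2π·f = 2π·87.1 = 547.3 rad/s.
Step 2 — Component impedances:
  Z1: Z = 1/(jωC) = -j/(ω·C) = 0 - j1.827e+04 Ω
  Z2: Z = 1/(jωC) = -j/(ω·C) = 0 - j6457 Ω
  Z3: Z = jωL = j·547.3·0.00986 = 0 + j5.396 Ω
Step 3 — With the output port shorted to ground, the output series arm Z2 runs from the junction to ground; the shunt arm Z3 also runs from the junction to ground. They appear in parallel: Z3 || Z2 = 0 + j5.401 Ω.
Step 4 — Series with input arm Z1: Z_in = Z1 + (Z3 || Z2) = 0 - j1.827e+04 Ω = 1.827e+04∠-90.0° Ω.
Step 5 — Source phasor: V = 39.1∠-60.0° V = 19.55 - j33.86 V.
Step 6 — Ohm's law: I = V / Z_total = (19.55 - j33.86) / (0 - j1.827e+04) = 0.001854 + j0.00107 A.
Step 7 — Convert to polar: |I| = 0.00214 A, ∠I = 30.0°.

I = 0.00214∠30.0° A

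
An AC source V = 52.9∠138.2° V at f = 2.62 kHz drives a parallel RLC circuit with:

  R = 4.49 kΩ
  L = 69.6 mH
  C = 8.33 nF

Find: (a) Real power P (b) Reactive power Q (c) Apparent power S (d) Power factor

Step 1 — Angular frequency: ω = 2π·f = 2π·2620 = 1.646e+04 rad/s.
Step 2 — Component impedances:
  R: Z = R = 4490 Ω
  L: Z = jωL = j·1.646e+04·0.0696 = 0 + j1146 Ω
  C: Z = 1/(jωC) = -j/(ω·C) = 0 - j7292 Ω
Step 3 — Parallel combination: 1/Z_total = 1/R + 1/L + 1/C; Z_total = 377 + j1245 Ω = 1301∠73.2° Ω.
Step 4 — Source phasor: V = 52.9∠138.2° V = -39.44 + j35.26 V.
Step 5 — Current: I = V / Z = 0.01716 + j0.03686 A = 0.04066∠65.0° A.
Step 6 — Complex power: S = V·I* = 0.6233 + j2.059 VA.
Step 7 — Real power: P = Re(S) = 0.6233 W.
Step 8 — Reactive power: Q = Im(S) = 2.059 VAR.
Step 9 — Apparent power: |S| = 2.151 VA.
Step 10 — Power factor: PF = P/|S| = 0.2898 (lagging).

(a) P = 0.6233 W  (b) Q = 2.059 VAR  (c) S = 2.151 VA  (d) PF = 0.2898 (lagging)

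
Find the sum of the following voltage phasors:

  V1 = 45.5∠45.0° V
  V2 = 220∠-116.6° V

Step 1 — Convert each phasor to rectangular form:
  V1 = 45.5·(cos(45.0°) + j·sin(45.0°)) = 32.17 + j32.17 V
  V2 = 220·(cos(-116.6°) + j·sin(-116.6°)) = -98.51 - j196.7 V
Step 2 — Sum components: V_total = -66.33 - j164.5 V.
Step 3 — Convert to polar: |V_total| = 177.4 V, ∠V_total = -112.0°.

V_total = 177.4∠-112.0° V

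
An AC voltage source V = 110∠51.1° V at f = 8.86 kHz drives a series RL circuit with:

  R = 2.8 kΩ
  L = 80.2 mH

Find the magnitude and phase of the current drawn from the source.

Step 1 — Angular frequency: ω = 2π·f = 2π·8860 = 5.567e+04 rad/s.
Step 2 — Component impedances:
  R: Z = R = 2800 Ω
  L: Z = jωL = j·5.567e+04·0.0802 = 0 + j4465 Ω
Step 3 — Series combination: Z_total = R + L = 2800 + j4465 Ω = 5270∠57.9° Ω.
Step 4 — Source phasor: V = 110∠51.1° V = 69.08 + j85.61 V.
Step 5 — Ohm's law: I = V / Z_total = (69.08 + j85.61) / (2800 + j4465) = 0.02073 - j0.002474 A.
Step 6 — Convert to polar: |I| = 0.02087 A, ∠I = -6.8°.

I = 0.02087∠-6.8° A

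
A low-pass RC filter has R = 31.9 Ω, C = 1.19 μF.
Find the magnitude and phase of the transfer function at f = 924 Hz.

Step 1 — Angular frequency: ω = 2π·924 = 5806 rad/s.
Step 2 — Transfer function: H(jω) = 1/(1 + jωRC).
Step 3 — Denominator: 1 + jωRC = 1 + j·5806·31.9·1.19e-06 = 1 + j0.2204.
Step 4 — H = 0.9537 - j0.2102.
Step 5 — Magnitude: |H| = 0.9766 (-0.2 dB); phase: φ = -12.4°.

|H| = 0.9766 (-0.2 dB), φ = -12.4°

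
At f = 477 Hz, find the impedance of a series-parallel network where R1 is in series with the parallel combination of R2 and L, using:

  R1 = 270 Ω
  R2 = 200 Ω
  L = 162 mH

Step 1 — Angular frequency: ω = 2π·f = 2π·477 = 2997 rad/s.
Step 2 — Component impedances:
  R1: Z = R = 270 Ω
  R2: Z = R = 200 Ω
  L: Z = jωL = j·2997·0.162 = 0 + j485.5 Ω
Step 3 — Parallel branch: R2 || L = 1/(1/R2 + 1/L) = 171 + j70.43 Ω.
Step 4 — Series with R1: Z_total = R1 + (R2 || L) = 441 + j70.43 Ω = 446.6∠9.1° Ω.

Z = 441 + j70.43 Ω = 446.6∠9.1° Ω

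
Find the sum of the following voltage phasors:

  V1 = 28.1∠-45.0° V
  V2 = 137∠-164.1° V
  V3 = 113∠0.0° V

Step 1 — Convert each phasor to rectangular form:
  V1 = 28.1·(cos(-45.0°) + j·sin(-45.0°)) = 19.87 - j19.87 V
  V2 = 137·(cos(-164.1°) + j·sin(-164.1°)) = -131.8 - j37.53 V
  V3 = 113·(cos(0.0°) + j·sin(0.0°)) = 113 V
Step 2 — Sum components: V_total = 1.111 - j57.4 V.
Step 3 — Convert to polar: |V_total| = 57.41 V, ∠V_total = -88.9°.

V_total = 57.41∠-88.9° V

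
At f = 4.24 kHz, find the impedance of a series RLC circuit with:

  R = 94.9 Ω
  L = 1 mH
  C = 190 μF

Step 1 — Angular frequency: ω = 2π·f = 2π·4240 = 2.664e+04 rad/s.
Step 2 — Component impedances:
  R: Z = R = 94.9 Ω
  L: Z = jωL = j·2.664e+04·0.001 = 0 + j26.64 Ω
  C: Z = 1/(jωC) = -j/(ω·C) = 0 - j0.1976 Ω
Step 3 — Series combination: Z_total = R + L + C = 94.9 + j26.44 Ω = 98.52∠15.6° Ω.

Z = 94.9 + j26.44 Ω = 98.52∠15.6° Ω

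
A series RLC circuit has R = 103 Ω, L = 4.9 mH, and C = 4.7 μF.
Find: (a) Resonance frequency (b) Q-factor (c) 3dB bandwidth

Step 1 — Resonance: ω₀ = 1/√(LC) = 1/√(0.0049·4.7e-06) = 6590 rad/s.
Step 2 — f₀ = ω₀/(2π) = 1049 Hz.
Step 3 — Series Q: Q = ω₀L/R = 6590·0.0049/103 = 0.3135.
Step 4 — Bandwidth: Δω = ω₀/Q = 2.102e+04 rad/s; BW = Δω/(2π) = 3346 Hz.

(a) f₀ = 1049 Hz  (b) Q = 0.3135  (c) BW = 3346 Hz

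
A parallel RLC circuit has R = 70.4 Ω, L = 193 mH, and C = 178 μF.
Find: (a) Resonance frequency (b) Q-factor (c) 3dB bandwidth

Step 1 — Resonance: ω₀ = 1/√(LC) = 1/√(0.193·0.000178) = 170.6 rad/s.
Step 2 — f₀ = ω₀/(2π) = 27.15 Hz.
Step 3 — Parallel Q: Q = R/(ω₀L) = 70.4/(170.6·0.193) = 2.138.
Step 4 — Bandwidth: Δω = ω₀/Q = 79.8 rad/s; BW = Δω/(2π) = 12.7 Hz.

(a) f₀ = 27.15 Hz  (b) Q = 2.138  (c) BW = 12.7 Hz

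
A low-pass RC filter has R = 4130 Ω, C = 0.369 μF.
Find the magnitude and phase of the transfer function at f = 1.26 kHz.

Step 1 — Angular frequency: ω = 2π·1260 = 7917 rad/s.
Step 2 — Transfer function: H(jω) = 1/(1 + jωRC).
Step 3 — Denominator: 1 + jωRC = 1 + j·7917·4130·3.69e-07 = 1 + j12.06.
Step 4 — H = 0.006823 - j0.08232.
Step 5 — Magnitude: |H| = 0.0826 (-21.7 dB); phase: φ = -85.3°.

|H| = 0.0826 (-21.7 dB), φ = -85.3°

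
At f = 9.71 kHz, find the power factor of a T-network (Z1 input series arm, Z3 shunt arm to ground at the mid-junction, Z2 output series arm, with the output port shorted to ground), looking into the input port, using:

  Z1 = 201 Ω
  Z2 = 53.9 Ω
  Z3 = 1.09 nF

Step 1 — Angular frequency: ω = 2π·f = 2π·9710 = 6.101e+04 rad/s.
Step 2 — Component impedances:
  Z1: Z = R = 201 Ω
  Z2: Z = R = 53.9 Ω
  Z3: Z = 1/(jωC) = -j/(ω·C) = 0 - j1.504e+04 Ω
Step 3 — With the output port shorted to ground, the output series arm Z2 runs from the junction to ground; the shunt arm Z3 also runs from the junction to ground. They appear in parallel: Z3 || Z2 = 53.9 - j0.1932 Ω.
Step 4 — Series with input arm Z1: Z_in = Z1 + (Z3 || Z2) = 254.9 - j0.1932 Ω = 254.9∠-0.0° Ω.
Step 5 — Power factor: PF = cos(φ) = Re(Z)/|Z| = 254.9/254.9 = 1.
Step 6 — Type: Im(Z) = -0.1932 ⇒ leading (phase φ = -0.0°).

PF = 1 (leading, φ = -0.0°)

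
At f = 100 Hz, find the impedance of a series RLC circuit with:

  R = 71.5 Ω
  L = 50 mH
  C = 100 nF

Step 1 — Angular frequency: ω = 2π·f = 2π·100 = 628.3 rad/s.
Step 2 — Component impedances:
  R: Z = R = 71.5 Ω
  L: Z = jωL = j·628.3·0.05 = 0 + j31.42 Ω
  C: Z = 1/(jωC) = -j/(ω·C) = 0 - j1.592e+04 Ω
Step 3 — Series combination: Z_total = R + L + C = 71.5 - j1.588e+04 Ω = 1.588e+04∠-89.7° Ω.

Z = 71.5 - j1.588e+04 Ω = 1.588e+04∠-89.7° Ω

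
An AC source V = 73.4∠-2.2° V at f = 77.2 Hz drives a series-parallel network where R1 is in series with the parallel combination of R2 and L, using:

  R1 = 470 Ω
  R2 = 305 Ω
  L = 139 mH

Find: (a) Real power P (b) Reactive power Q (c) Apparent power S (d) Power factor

Step 1 — Angular frequency: ω = 2π·f = 2π·77.2 = 485.1 rad/s.
Step 2 — Component impedances:
  R1: Z = R = 470 Ω
  R2: Z = R = 305 Ω
  L: Z = jωL = j·485.1·0.139 = 0 + j67.42 Ω
Step 3 — Parallel branch: R2 || L = 1/(1/R2 + 1/L) = 14.21 + j64.28 Ω.
Step 4 — Series with R1: Z_total = R1 + (R2 || L) = 484.2 + j64.28 Ω = 488.5∠7.6° Ω.
Step 5 — Source phasor: V = 73.4∠-2.2° V = 73.35 - j2.818 V.
Step 6 — Current: I = V / Z = 0.1481 - j0.02548 A = 0.1503∠-9.8° A.
Step 7 — Complex power: S = V·I* = 10.93 + j1.452 VA.
Step 8 — Real power: P = Re(S) = 10.93 W.
Step 9 — Reactive power: Q = Im(S) = 1.452 VAR.
Step 10 — Apparent power: |S| = 11.03 VA.
Step 11 — Power factor: PF = P/|S| = 0.9913 (lagging).

(a) P = 10.93 W  (b) Q = 1.452 VAR  (c) S = 11.03 VA  (d) PF = 0.9913 (lagging)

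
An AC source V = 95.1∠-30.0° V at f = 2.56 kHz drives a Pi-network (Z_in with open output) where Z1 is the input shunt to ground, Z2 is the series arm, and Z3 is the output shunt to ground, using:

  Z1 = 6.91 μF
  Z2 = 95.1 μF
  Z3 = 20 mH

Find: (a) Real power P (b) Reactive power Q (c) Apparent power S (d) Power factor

Step 1 — Angular frequency: ω = 2π·f = 2π·2560 = 1.608e+04 rad/s.
Step 2 — Component impedances:
  Z1: Z = 1/(jωC) = -j/(ω·C) = 0 - j8.997 Ω
  Z2: Z = 1/(jωC) = -j/(ω·C) = 0 - j0.6537 Ω
  Z3: Z = jωL = j·1.608e+04·0.02 = 0 + j321.7 Ω
Step 3 — With open output, the series arm Z2 and the output shunt Z3 appear in series to ground: Z2 + Z3 = 0 + j321 Ω.
Step 4 — Parallel with input shunt Z1: Z_in = Z1 || (Z2 + Z3) = 0 - j9.256 Ω = 9.256∠-90.0° Ω.
Step 5 — Source phasor: V = 95.1∠-30.0° V = 82.36 - j47.55 V.
Step 6 — Current: I = V / Z = 5.137 + j8.897 A = 10.27∠60.0° A.
Step 7 — Complex power: S = V·I* = 0 - j977 VA.
Step 8 — Real power: P = Re(S) = 0 W.
Step 9 — Reactive power: Q = Im(S) = -977 VAR.
Step 10 — Apparent power: |S| = 977 VA.
Step 11 — Power factor: PF = P/|S| = 0 (leading).

(a) P = 0 W  (b) Q = -977 VAR  (c) S = 977 VA  (d) PF = 0 (leading)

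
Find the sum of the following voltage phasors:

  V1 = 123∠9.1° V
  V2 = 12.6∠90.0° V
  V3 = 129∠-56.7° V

Step 1 — Convert each phasor to rectangular form:
  V1 = 123·(cos(9.1°) + j·sin(9.1°)) = 121.5 + j19.45 V
  V2 = 12.6·(cos(90.0°) + j·sin(90.0°)) = 0 + j12.6 V
  V3 = 129·(cos(-56.7°) + j·sin(-56.7°)) = 70.82 - j107.8 V
Step 2 — Sum components: V_total = 192.3 - j75.77 V.
Step 3 — Convert to polar: |V_total| = 206.7 V, ∠V_total = -21.5°.

V_total = 206.7∠-21.5° V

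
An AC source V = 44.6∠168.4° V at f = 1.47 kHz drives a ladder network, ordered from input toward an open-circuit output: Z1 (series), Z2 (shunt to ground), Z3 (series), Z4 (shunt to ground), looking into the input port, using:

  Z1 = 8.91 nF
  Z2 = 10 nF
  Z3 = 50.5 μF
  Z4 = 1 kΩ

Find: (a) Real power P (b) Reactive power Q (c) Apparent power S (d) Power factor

Step 1 — Angular frequency: ω = 2π·f = 2π·1470 = 9236 rad/s.
Step 2 — Component impedances:
  Z1: Z = 1/(jωC) = -j/(ω·C) = 0 - j1.215e+04 Ω
  Z2: Z = 1/(jωC) = -j/(ω·C) = 0 - j1.083e+04 Ω
  Z3: Z = 1/(jωC) = -j/(ω·C) = 0 - j2.144 Ω
  Z4: Z = R = 1000 Ω
Step 3 — Ladder network (open output): work backward from the far end, alternating series and parallel combinations. Z_in = 991.2 - j1.225e+04 Ω = 1.229e+04∠-85.4° Ω.
Step 4 — Source phasor: V = 44.6∠168.4° V = -43.69 + j8.968 V.
Step 5 — Current: I = V / Z = -0.001015 - j0.003486 A = 0.00363∠-106.2° A.
Step 6 — Complex power: S = V·I* = 0.01306 - j0.1614 VA.
Step 7 — Real power: P = Re(S) = 0.01306 W.
Step 8 — Reactive power: Q = Im(S) = -0.1614 VAR.
Step 9 — Apparent power: |S| = 0.1619 VA.
Step 10 — Power factor: PF = P/|S| = 0.08068 (leading).

(a) P = 0.01306 W  (b) Q = -0.1614 VAR  (c) S = 0.1619 VA  (d) PF = 0.08068 (leading)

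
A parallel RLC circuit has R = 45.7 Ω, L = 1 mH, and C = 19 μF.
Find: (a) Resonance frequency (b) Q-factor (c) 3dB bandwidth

Step 1 — Resonance: ω₀ = 1/√(LC) = 1/√(0.001·1.9e-05) = 7255 rad/s.
Step 2 — f₀ = ω₀/(2π) = 1155 Hz.
Step 3 — Parallel Q: Q = R/(ω₀L) = 45.7/(7255·0.001) = 6.299.
Step 4 — Bandwidth: Δω = ω₀/Q = 1152 rad/s; BW = Δω/(2π) = 183.3 Hz.

(a) f₀ = 1155 Hz  (b) Q = 6.299  (c) BW = 183.3 Hz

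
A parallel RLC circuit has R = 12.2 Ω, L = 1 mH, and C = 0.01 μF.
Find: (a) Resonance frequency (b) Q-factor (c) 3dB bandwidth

Step 1 — Resonance: ω₀ = 1/√(LC) = 1/√(0.001·1e-08) = 3.162e+05 rad/s.
Step 2 — f₀ = ω₀/(2π) = 5.033e+04 Hz.
Step 3 — Parallel Q: Q = R/(ω₀L) = 12.2/(3.162e+05·0.001) = 0.03858.
Step 4 — Bandwidth: Δω = ω₀/Q = 8.197e+06 rad/s; BW = Δω/(2π) = 1.305e+06 Hz.

(a) f₀ = 5.033e+04 Hz  (b) Q = 0.03858  (c) BW = 1.305e+06 Hz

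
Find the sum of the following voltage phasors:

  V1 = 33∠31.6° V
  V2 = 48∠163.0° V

Step 1 — Convert each phasor to rectangular form:
  V1 = 33·(cos(31.6°) + j·sin(31.6°)) = 28.11 + j17.29 V
  V2 = 48·(cos(163.0°) + j·sin(163.0°)) = -45.9 + j14.03 V
Step 2 — Sum components: V_total = -17.8 + j31.33 V.
Step 3 — Convert to polar: |V_total| = 36.03 V, ∠V_total = 119.6°.

V_total = 36.03∠119.6° V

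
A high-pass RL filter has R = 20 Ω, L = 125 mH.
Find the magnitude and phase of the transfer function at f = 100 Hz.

Step 1 — Angular frequency: ω = 2π·100 = 628.3 rad/s.
Step 2 — Transfer function: H(jω) = jωL/(R + jωL).
Step 3 — Numerator jωL = j·78.54; denominator R + jωL = 20 + j78.54.
Step 4 — H = 0.9391 + j0.2391.
Step 5 — Magnitude: |H| = 0.9691 (-0.3 dB); phase: φ = 14.3°.

|H| = 0.9691 (-0.3 dB), φ = 14.3°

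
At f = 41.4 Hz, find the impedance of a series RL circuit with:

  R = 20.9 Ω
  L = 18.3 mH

Step 1 — Angular frequency: ω = 2π·f = 2π·41.4 = 260.1 rad/s.
Step 2 — Component impedances:
  R: Z = R = 20.9 Ω
  L: Z = jωL = j·260.1·0.0183 = 0 + j4.76 Ω
Step 3 — Series combination: Z_total = R + L = 20.9 + j4.76 Ω = 21.44∠12.8° Ω.

Z = 20.9 + j4.76 Ω = 21.44∠12.8° Ω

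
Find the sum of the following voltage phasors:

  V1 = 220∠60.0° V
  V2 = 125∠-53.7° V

Step 1 — Convert each phasor to rectangular form:
  V1 = 220·(cos(60.0°) + j·sin(60.0°)) = 110 + j190.5 V
  V2 = 125·(cos(-53.7°) + j·sin(-53.7°)) = 74 - j100.7 V
Step 2 — Sum components: V_total = 184 + j89.78 V.
Step 3 — Convert to polar: |V_total| = 204.7 V, ∠V_total = 26.0°.

V_total = 204.7∠26.0° V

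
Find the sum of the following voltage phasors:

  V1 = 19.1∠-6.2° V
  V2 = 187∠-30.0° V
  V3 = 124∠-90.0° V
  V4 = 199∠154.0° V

Step 1 — Convert each phasor to rectangular form:
  V1 = 19.1·(cos(-6.2°) + j·sin(-6.2°)) = 18.99 - j2.063 V
  V2 = 187·(cos(-30.0°) + j·sin(-30.0°)) = 161.9 - j93.5 V
  V3 = 124·(cos(-90.0°) + j·sin(-90.0°)) = 0 - j124 V
  V4 = 199·(cos(154.0°) + j·sin(154.0°)) = -178.9 + j87.24 V
Step 2 — Sum components: V_total = 2.075 - j132.3 V.
Step 3 — Convert to polar: |V_total| = 132.3 V, ∠V_total = -89.1°.

V_total = 132.3∠-89.1° V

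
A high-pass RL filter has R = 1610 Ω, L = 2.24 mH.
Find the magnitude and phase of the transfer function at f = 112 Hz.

Step 1 — Angular frequency: ω = 2π·112 = 703.7 rad/s.
Step 2 — Transfer function: H(jω) = jωL/(R + jωL).
Step 3 — Numerator jωL = j·1.576; denominator R + jωL = 1610 + j1.576.
Step 4 — H = 9.586e-07 + j0.0009791.
Step 5 — Magnitude: |H| = 0.0009791 (-60.2 dB); phase: φ = 89.9°.

|H| = 0.0009791 (-60.2 dB), φ = 89.9°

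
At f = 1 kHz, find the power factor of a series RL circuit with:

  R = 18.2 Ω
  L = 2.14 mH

Step 1 — Angular frequency: ω = 2π·f = 2π·1000 = 6283 rad/s.
Step 2 — Component impedances:
  R: Z = R = 18.2 Ω
  L: Z = jωL = j·6283·0.00214 = 0 + j13.45 Ω
Step 3 — Series combination: Z_total = R + L = 18.2 + j13.45 Ω = 22.63∠36.5° Ω.
Step 4 — Power factor: PF = cos(φ) = Re(Z)/|Z| = 18.2/22.628 = 0.8043.
Step 5 — Type: Im(Z) = 13.45 ⇒ lagging (phase φ = 36.5°).

PF = 0.8043 (lagging, φ = 36.5°)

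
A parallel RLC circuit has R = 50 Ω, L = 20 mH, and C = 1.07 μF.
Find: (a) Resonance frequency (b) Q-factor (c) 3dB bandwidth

Step 1 — Resonance: ω₀ = 1/√(LC) = 1/√(0.02·1.07e-06) = 6836 rad/s.
Step 2 — f₀ = ω₀/(2π) = 1088 Hz.
Step 3 — Parallel Q: Q = R/(ω₀L) = 50/(6836·0.02) = 0.3657.
Step 4 — Bandwidth: Δω = ω₀/Q = 1.869e+04 rad/s; BW = Δω/(2π) = 2975 Hz.

(a) f₀ = 1088 Hz  (b) Q = 0.3657  (c) BW = 2975 Hz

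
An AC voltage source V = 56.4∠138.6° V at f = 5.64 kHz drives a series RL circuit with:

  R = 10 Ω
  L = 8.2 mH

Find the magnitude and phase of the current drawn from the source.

Step 1 — Angular frequency: ω = 2π·f = 2π·5640 = 3.544e+04 rad/s.
Step 2 — Component impedances:
  R: Z = R = 10 Ω
  L: Z = jωL = j·3.544e+04·0.0082 = 0 + j290.6 Ω
Step 3 — Series combination: Z_total = R + L = 10 + j290.6 Ω = 290.8∠88.0° Ω.
Step 4 — Source phasor: V = 56.4∠138.6° V = -42.31 + j37.3 V.
Step 5 — Ohm's law: I = V / Z_total = (-42.31 + j37.3) / (10 + j290.6) = 0.1232 + j0.1498 A.
Step 6 — Convert to polar: |I| = 0.194 A, ∠I = 50.6°.

I = 0.194∠50.6° A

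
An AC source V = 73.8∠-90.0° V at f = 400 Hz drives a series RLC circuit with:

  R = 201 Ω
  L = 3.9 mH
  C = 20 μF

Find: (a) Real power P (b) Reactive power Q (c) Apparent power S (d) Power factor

Step 1 — Angular frequency: ω = 2π·f = 2π·400 = 2513 rad/s.
Step 2 — Component impedances:
  R: Z = R = 201 Ω
  L: Z = jωL = j·2513·0.0039 = 0 + j9.802 Ω
  C: Z = 1/(jωC) = -j/(ω·C) = 0 - j19.89 Ω
Step 3 — Series combination: Z_total = R + L + C = 201 - j10.09 Ω = 201.3∠-2.9° Ω.
Step 4 — Source phasor: V = 73.8∠-90.0° V = 0 - j73.8 V.
Step 5 — Current: I = V / Z = 0.01839 - j0.3662 A = 0.3667∠-87.1° A.
Step 6 — Complex power: S = V·I* = 27.03 - j1.357 VA.
Step 7 — Real power: P = Re(S) = 27.03 W.
Step 8 — Reactive power: Q = Im(S) = -1.357 VAR.
Step 9 — Apparent power: |S| = 27.06 VA.
Step 10 — Power factor: PF = P/|S| = 0.9987 (leading).

(a) P = 27.03 W  (b) Q = -1.357 VAR  (c) S = 27.06 VA  (d) PF = 0.9987 (leading)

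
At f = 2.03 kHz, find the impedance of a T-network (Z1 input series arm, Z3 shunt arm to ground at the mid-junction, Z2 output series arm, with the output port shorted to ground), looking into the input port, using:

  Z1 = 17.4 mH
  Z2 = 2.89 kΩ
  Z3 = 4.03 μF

Step 1 — Angular frequency: ω = 2π·f = 2π·2030 = 1.275e+04 rad/s.
Step 2 — Component impedances:
  Z1: Z = jωL = j·1.275e+04·0.0174 = 0 + j221.9 Ω
  Z2: Z = R = 2890 Ω
  Z3: Z = 1/(jωC) = -j/(ω·C) = 0 - j19.45 Ω
Step 3 — With the output port shorted to ground, the output series arm Z2 runs from the junction to ground; the shunt arm Z3 also runs from the junction to ground. They appear in parallel: Z3 || Z2 = 0.131 - j19.45 Ω.
Step 4 — Series with input arm Z1: Z_in = Z1 + (Z3 || Z2) = 0.131 + j202.5 Ω = 202.5∠90.0° Ω.

Z = 0.131 + j202.5 Ω = 202.5∠90.0° Ω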